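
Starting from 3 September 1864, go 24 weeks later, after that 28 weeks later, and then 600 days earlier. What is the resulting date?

Adding 24 weeks (= 168 days) from September 3, 1864:
September has 30 days, so 30 − 3 = 27 days remain after September 3, 1864; 168 − 27 = 141 left.
October 1864 has 31 days: 141 − 31 = 110 left.
November 1864 has 30 days: 110 − 30 = 80 left.
December 1864 has 31 days: 80 − 31 = 49 left.
January 1865 has 31 days: 49 − 31 = 18 left.
18 days into February 1865 → February 18, 1865.
Counting forward 28 weeks (= 196 days) from February 18, 1865:
February has 28 days, so 28 − 18 = 10 days remain after February 18, 1865; 196 − 10 = 186 left.
March 1865 has 31 days: 186 − 31 = 155 left.
April 1865 has 30 days: 155 − 30 = 125 left.
May 1865 has 31 days: 125 − 31 = 94 left.
June 1865 has 30 days: 94 − 30 = 64 left.
July 1865 has 31 days: 64 − 31 = 33 left.
August 1865 has 31 days: 33 − 31 = 2 left.
2 days into September 1865 → September 2, 1865.
Counting back 600 days from September 2, 1865:
Going back 2 days from September 2, 1865 reaches the end of the previous month; 600 − 2 = 598 left.
August 1865 has 31 days: 598 − 31 = 567 left.
July 1865 has 31 days: 567 − 31 = 536 left.
June 1865 has 30 days: 536 − 30 = 506 left.
May 1865 has 31 days: 506 − 31 = 475 left.
April 1865 has 30 days: 475 − 30 = 445 left.
March 1865 has 31 days: 445 − 31 = 414 left.
February 1865 has 28 days (1865 is not a leap year): 414 − 28 = 386 left.
January 1865 has 31 days: 386 − 31 = 355 left.
December 1864 has 31 days: 355 − 31 = 324 left.
November 1864 has 30 days: 324 − 30 = 294 left.
October 1864 has 31 days: 294 − 31 = 263 left.
September 1864 has 30 days: 263 − 30 = 233 left.
August 1864 has 31 days: 233 − 31 = 202 left.
July 1864 has 31 days: 202 − 31 = 171 left.
June 1864 has 30 days: 171 − 30 = 141 left.
May 1864 has 31 days: 141 − 31 = 110 left.
April 1864 has 30 days: 110 − 30 = 80 left.
March 1864 has 31 days: 80 − 31 = 49 left.
February 1864 has 29 days (1864 is a leap year): 49 − 29 = 20 left.
January 1864 has 31 days; 31 − 20 = 11 → January 11, 1864.

January 11, 1864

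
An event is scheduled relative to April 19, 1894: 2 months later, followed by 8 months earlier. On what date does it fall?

Counting forward 2 months from April 19, 1894:
month 4 + 2 = 6 → June 1894.
Day 19 is valid in June, giving June 19, 1894.
Subtracting 8 months from June 19, 1894:
month 6 − 8 = -2, which is month 10 of year 1893 → October 1893.
Day 19 is valid in October, giving October 19, 1893.

October 19, 1893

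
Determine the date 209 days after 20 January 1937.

August 17, 1937

Advancing 209 days from January 20, 1937.
January has 31 days, so 31 − 20 = 11 days remain after January 20, 1937; 209 − 11 = 198 left.
February 1937 has 28 days (1937 is not a leap year): 198 − 28 = 170 left.
March 1937 has 31 days: 170 − 31 = 139 left.
April 1937 has 30 days: 139 − 30 = 109 left.
May 1937 has 31 days: 109 − 31 = 78 left.
June 1937 has 30 days: 78 − 30 = 48 left.
July 1937 has 31 days: 48 − 31 = 17 left.
17 days into August 1937 → August 17, 1937.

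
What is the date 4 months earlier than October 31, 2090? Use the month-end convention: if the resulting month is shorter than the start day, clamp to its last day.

June 30, 2090

Going back 4 months from October 31, 2090.
month 10 − 4 = 6 → June 2090.
June 2090 has only 30 days and the start was day 31, so the date clamps to June 30, 2090.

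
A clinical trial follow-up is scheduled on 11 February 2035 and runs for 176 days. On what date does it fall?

August 6, 2035

Adding 176 days from February 11, 2035.
February has 28 days, so 28 − 11 = 17 days remain after February 11, 2035; 176 − 17 = 159 left.
March 2035 has 31 days: 159 − 31 = 128 left.
April 2035 has 30 days: 128 − 30 = 98 left.
May 2035 has 31 days: 98 − 31 = 67 left.
June 2035 has 30 days: 67 − 30 = 37 left.
July 2035 has 31 days: 37 − 31 = 6 left.
6 days into August 2035 → August 6, 2035.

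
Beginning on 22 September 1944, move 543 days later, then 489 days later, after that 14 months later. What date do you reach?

Adding 543 days from September 22, 1944:
September has 30 days, so 30 − 22 = 8 days remain after September 22, 1944; 543 − 8 = 535 left.
October 1944 has 31 days: 535 − 31 = 504 left.
November 1944 has 30 days: 504 − 30 = 474 left.
December 1944 has 31 days: 474 − 31 = 443 left.
January 1945 has 31 days: 443 − 31 = 412 left.
February 1945 has 28 days (1945 is not a leap year): 412 − 28 = 384 left.
March 1945 has 31 days: 384 − 31 = 353 left.
April 1945 has 30 days: 353 − 30 = 323 left.
May 1945 has 31 days: 323 − 31 = 292 left.
June 1945 has 30 days: 292 − 30 = 262 left.
July 1945 has 31 days: 262 − 31 = 231 left.
August 1945 has 31 days: 231 − 31 = 200 left.
September 1945 has 30 days: 200 − 30 = 170 left.
October 1945 has 31 days: 170 − 31 = 139 left.
November 1945 has 30 days: 139 − 30 = 109 left.
December 1945 has 31 days: 109 − 31 = 78 left.
January 1946 has 31 days: 78 − 31 = 47 left.
February 1946 has 28 days (1946 is not a leap year): 47 − 28 = 19 left.
19 days into March 1946 → March 19, 1946.
Adding 489 days from March 19, 1946:
March has 31 days, so 31 − 19 = 12 days remain after March 19, 1946; 489 − 12 = 477 left.
April 1946 has 30 days: 477 − 30 = 447 left.
May 1946 has 31 days: 447 − 31 = 416 left.
June 1946 has 30 days: 416 − 30 = 386 left.
July 1946 has 31 days: 386 − 31 = 355 left.
August 1946 has 31 days: 355 − 31 = 324 left.
September 1946 has 30 days: 324 − 30 = 294 left.
October 1946 has 31 days: 294 − 31 = 263 left.
November 1946 has 30 days: 263 − 30 = 233 left.
December 1946 has 31 days: 233 − 31 = 202 left.
January 1947 has 31 days: 202 − 31 = 171 left.
February 1947 has 28 days (1947 is not a leap year): 171 − 28 = 143 left.
March 1947 has 31 days: 143 − 31 = 112 left.
April 1947 has 30 days: 112 − 30 = 82 left.
May 1947 has 31 days: 82 − 31 = 51 left.
June 1947 has 30 days: 51 − 30 = 21 left.
21 days into July 1947 → July 21, 1947.
Advancing 14 months from July 21, 1947:
month 7 + 14 = 21, which is month 9 of year 1948 → September 1948.
Day 21 is valid in September, giving September 21, 1948.

September 21, 1948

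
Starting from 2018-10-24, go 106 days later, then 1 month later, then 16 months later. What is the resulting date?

July 7, 2020

Adding 106 days from October 24, 2018:
October has 31 days, so 31 − 24 = 7 days remain after October 24, 2018; 106 − 7 = 99 left.
November 2018 has 30 days: 99 − 30 = 69 left.
December 2018 has 31 days: 69 − 31 = 38 left.
January 2019 has 31 days: 38 − 31 = 7 left.
7 days into February 2019 → February 7, 2019.
Adding 1 month from February 7, 2019:
month 2 + 1 = 3 → March 2019.
Day 7 is valid in March, giving March 7, 2019.
Adding 16 months from March 7, 2019:
month 3 + 16 = 19, which is month 7 of year 2020 → July 2020.
Day 7 is valid in July, giving July 7, 2020.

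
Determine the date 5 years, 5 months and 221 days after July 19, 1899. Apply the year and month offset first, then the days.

July 28, 1905

Advancing 5 years, 5 months and 221 days from July 19, 1899: first the month/year part, then the days.
+5 years → 1904; month 7 + 5 = 12 → December 1904.
Day 19 is valid in December, giving December 19, 1904.
Now add 221 days from December 19, 1904.
December has 31 days, so 31 − 19 = 12 days remain after December 19, 1904; 221 − 12 = 209 left.
January 1905 has 31 days: 209 − 31 = 178 left.
February 1905 has 28 days (1905 is not a leap year): 178 − 28 = 150 left.
March 1905 has 31 days: 150 − 31 = 119 left.
April 1905 has 30 days: 119 − 30 = 89 left.
May 1905 has 31 days: 89 − 31 = 58 left.
June 1905 has 30 days: 58 − 30 = 28 left.
28 days into July 1905 → July 28, 1905.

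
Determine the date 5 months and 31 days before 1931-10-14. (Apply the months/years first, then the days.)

April 13, 1931

Subtracting 5 months and 31 days from October 14, 1931: first the month/year part, then the days.
month 10 − 5 = 5 → May 1931.
Day 14 is valid in May, giving May 14, 1931.
Now subtract 31 days from May 14, 1931.
Going back 14 days from May 14, 1931 reaches the end of the previous month; 31 − 14 = 17 left.
April 1931 has 30 days; 30 − 17 = 13 → April 13, 1931.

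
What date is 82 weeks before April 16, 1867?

Subtracting 82 weeks = 574 days from April 16, 1867.
Going back 16 days from April 16, 1867 reaches the end of the previous month; 574 − 16 = 558 left.
March 1867 has 31 days: 558 − 31 = 527 left.
February 1867 has 28 days (1867 is not a leap year): 527 − 28 = 499 left.
January 1867 has 31 days: 499 − 31 = 468 left.
December 1866 has 31 days: 468 − 31 = 437 left.
November 1866 has 30 days: 437 − 30 = 407 left.
October 1866 has 31 days: 407 − 31 = 376 left.
September 1866 has 30 days: 376 − 30 = 346 left.
August 1866 has 31 days: 346 − 31 = 315 left.
July 1866 has 31 days: 315 − 31 = 284 left.
June 1866 has 30 days: 284 − 30 = 254 left.
May 1866 has 31 days: 254 − 31 = 223 left.
April 1866 has 30 days: 223 − 30 = 193 left.
March 1866 has 31 days: 193 − 31 = 162 left.
February 1866 has 28 days (1866 is not a leap year): 162 − 28 = 134 left.
January 1866 has 31 days: 134 − 31 = 103 left.
December 1865 has 31 days: 103 − 31 = 72 left.
November 1865 has 30 days: 72 − 30 = 42 left.
October 1865 has 31 days: 42 − 31 = 11 left.
September 1865 has 30 days; 30 − 11 = 19 → September 19, 1865.

September 19, 1865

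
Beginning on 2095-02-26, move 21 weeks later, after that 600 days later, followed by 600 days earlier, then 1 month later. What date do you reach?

August 23, 2095

Adding 21 weeks (= 147 days) from February 26, 2095:
February has 28 days, so 28 − 26 = 2 days remain after February 26, 2095; 147 − 2 = 145 left.
March 2095 has 31 days: 145 − 31 = 114 left.
April 2095 has 30 days: 114 − 30 = 84 left.
May 2095 has 31 days: 84 − 31 = 53 left.
June 2095 has 30 days: 53 − 30 = 23 left.
23 days into July 2095 → July 23, 2095.
Adding 600 days from July 23, 2095:
July has 31 days, so 31 − 23 = 8 days remain after July 23, 2095; 600 − 8 = 592 left.
August 2095 has 31 days: 592 − 31 = 561 left.
September 2095 has 30 days: 561 − 30 = 531 left.
October 2095 has 31 days: 531 − 31 = 500 left.
November 2095 has 30 days: 500 − 30 = 470 left.
December 2095 has 31 days: 470 − 31 = 439 left.
January 2096 has 31 days: 439 − 31 = 408 left.
February 2096 has 29 days (2096 is a leap year): 408 − 29 = 379 left.
March 2096 has 31 days: 379 − 31 = 348 left.
April 2096 has 30 days: 348 − 30 = 318 left.
May 2096 has 31 days: 318 − 31 = 287 left.
June 2096 has 30 days: 287 − 30 = 257 left.
July 2096 has 31 days: 257 − 31 = 226 left.
August 2096 has 31 days: 226 − 31 = 195 left.
September 2096 has 30 days: 195 − 30 = 165 left.
October 2096 has 31 days: 165 − 31 = 134 left.
November 2096 has 30 days: 134 − 30 = 104 left.
December 2096 has 31 days: 104 − 31 = 73 left.
January 2097 has 31 days: 73 − 31 = 42 left.
February 2097 has 28 days (2097 is not a leap year): 42 − 28 = 14 left.
14 days into March 2097 → March 14, 2097.
Subtracting 600 days from March 14, 2097:
Going back 14 days from March 14, 2097 reaches the end of the previous month; 600 − 14 = 586 left.
February 2097 has 28 days (2097 is not a leap year): 586 − 28 = 558 left.
January 2097 has 31 days: 558 − 31 = 527 left.
December 2096 has 31 days: 527 − 31 = 496 left.
November 2096 has 30 days: 496 − 30 = 466 left.
October 2096 has 31 days: 466 − 31 = 435 left.
September 2096 has 30 days: 435 − 30 = 405 left.
August 2096 has 31 days: 405 − 31 = 374 left.
July 2096 has 31 days: 374 − 31 = 343 left.
June 2096 has 30 days: 343 − 30 = 313 left.
May 2096 has 31 days: 313 − 31 = 282 left.
April 2096 has 30 days: 282 − 30 = 252 left.
March 2096 has 31 days: 252 − 31 = 221 left.
February 2096 has 29 days (2096 is a leap year): 221 − 29 = 192 left.
January 2096 has 31 days: 192 − 31 = 161 left.
December 2095 has 31 days: 161 − 31 = 130 left.
November 2095 has 30 days: 130 − 30 = 100 left.
October 2095 has 31 days: 100 − 31 = 69 left.
September 2095 has 30 days: 69 − 30 = 39 left.
August 2095 has 31 days: 39 − 31 = 8 left.
July 2095 has 31 days; 31 − 8 = 23 → July 23, 2095.
Advancing 1 month from July 23, 2095:
month 7 + 1 = 8 → August 2095.
Day 23 is valid in August, giving August 23, 2095.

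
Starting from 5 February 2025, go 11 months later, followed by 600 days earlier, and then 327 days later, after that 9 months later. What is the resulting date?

Advancing 11 months from February 5, 2025:
month 2 + 11 = 13, which is month 1 of year 2026 → January 2026.
Day 5 is valid in January, giving January 5, 2026.
Counting back 600 days from January 5, 2026:
Going back 5 days from January 5, 2026 reaches the end of the previous month; 600 − 5 = 595 left.
December 2025 has 31 days: 595 − 31 = 564 left.
November 2025 has 30 days: 564 − 30 = 534 left.
October 2025 has 31 days: 534 − 31 = 503 left.
September 2025 has 30 days: 503 − 30 = 473 left.
August 2025 has 31 days: 473 − 31 = 442 left.
July 2025 has 31 days: 442 − 31 = 411 left.
June 2025 has 30 days: 411 − 30 = 381 left.
May 2025 has 31 days: 381 − 31 = 350 left.
April 2025 has 30 days: 350 − 30 = 320 left.
March 2025 has 31 days: 320 − 31 = 289 left.
February 2025 has 28 days (2025 is not a leap year): 289 − 28 = 261 left.
January 2025 has 31 days: 261 − 31 = 230 left.
December 2024 has 31 days: 230 − 31 = 199 left.
November 2024 has 30 days: 199 − 30 = 169 left.
October 2024 has 31 days: 169 − 31 = 138 left.
September 2024 has 30 days: 138 − 30 = 108 left.
August 2024 has 31 days: 108 − 31 = 77 left.
July 2024 has 31 days: 77 − 31 = 46 left.
June 2024 has 30 days: 46 − 30 = 16 left.
May 2024 has 31 days; 31 − 16 = 15 → May 15, 2024.
Advancing 327 days from May 15, 2024:
May has 31 days, so 31 − 15 = 16 days remain after May 15, 2024; 327 − 16 = 311 left.
June 2024 has 30 days: 311 − 30 = 281 left.
July 2024 has 31 days: 281 − 31 = 250 left.
August 2024 has 31 days: 250 − 31 = 219 left.
September 2024 has 30 days: 219 − 30 = 189 left.
October 2024 has 31 days: 189 − 31 = 158 left.
November 2024 has 30 days: 158 − 30 = 128 left.
December 2024 has 31 days: 128 − 31 = 97 left.
January 2025 has 31 days: 97 − 31 = 66 left.
February 2025 has 28 days (2025 is not a leap year): 66 − 28 = 38 left.
March 2025 has 31 days: 38 − 31 = 7 left.
7 days into April 2025 → April 7, 2025.
Adding 9 months from April 7, 2025:
month 4 + 9 = 13, which is month 1 of year 2026 → January 2026.
Day 7 is valid in January, giving January 7, 2026.

January 7, 2026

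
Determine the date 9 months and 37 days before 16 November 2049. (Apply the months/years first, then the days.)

Subtracting 9 months and 37 days from November 16, 2049: first the month/year part, then the days.
month 11 − 9 = 2 → February 2049.
Day 16 is valid in February, giving February 16, 2049.
Now subtract 37 days from February 16, 2049.
Going back 16 days from February 16, 2049 reaches the end of the previous month; 37 − 16 = 21 left.
January 2049 has 31 days; 31 − 21 = 10 → January 10, 2049.

January 10, 2049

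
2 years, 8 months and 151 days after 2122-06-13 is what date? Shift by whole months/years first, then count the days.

Adding 2 years, 8 months and 151 days from June 13, 2122: first the month/year part, then the days.
+2 years → 2124; month 6 + 8 = 14, which is month 2 of year 2125 → February 2125.
Day 13 is valid in February, giving February 13, 2125.
Now add 151 days from February 13, 2125.
February has 28 days, so 28 − 13 = 15 days remain after February 13, 2125; 151 − 15 = 136 left.
March 2125 has 31 days: 136 − 31 = 105 left.
April 2125 has 30 days: 105 − 30 = 75 left.
May 2125 has 31 days: 75 − 31 = 44 left.
June 2125 has 30 days: 44 − 30 = 14 left.
14 days into July 2125 → July 14, 2125.

July 14, 2125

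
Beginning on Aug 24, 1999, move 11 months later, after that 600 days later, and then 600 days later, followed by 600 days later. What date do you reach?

Advancing 11 months from August 24, 1999:
month 8 + 11 = 19, which is month 7 of year 2000 → July 2000.
Day 24 is valid in July, giving July 24, 2000.
Adding 600 days from July 24, 2000:
July has 31 days, so 31 − 24 = 7 days remain after July 24, 2000; 600 − 7 = 593 left.
August 2000 has 31 days: 593 − 31 = 562 left.
September 2000 has 30 days: 562 − 30 = 532 left.
October 2000 has 31 days: 532 − 31 = 501 left.
November 2000 has 30 days: 501 − 30 = 471 left.
December 2000 has 31 days: 471 − 31 = 440 left.
January 2001 has 31 days: 440 − 31 = 409 left.
February 2001 has 28 days (2001 is not a leap year): 409 − 28 = 381 left.
March 2001 has 31 days: 381 − 31 = 350 left.
April 2001 has 30 days: 350 − 30 = 320 left.
May 2001 has 31 days: 320 − 31 = 289 left.
June 2001 has 30 days: 289 − 30 = 259 left.
July 2001 has 31 days: 259 − 31 = 228 left.
August 2001 has 31 days: 228 − 31 = 197 left.
September 2001 has 30 days: 197 − 30 = 167 left.
October 2001 has 31 days: 167 − 31 = 136 left.
November 2001 has 30 days: 136 − 30 = 106 left.
December 2001 has 31 days: 106 − 31 = 75 left.
January 2002 has 31 days: 75 − 31 = 44 left.
February 2002 has 28 days (2002 is not a leap year): 44 − 28 = 16 left.
16 days into March 2002 → March 16, 2002.
Advancing 600 days from March 16, 2002:
March has 31 days, so 31 − 16 = 15 days remain after March 16, 2002; 600 − 15 = 585 left.
April 2002 has 30 days: 585 − 30 = 555 left.
May 2002 has 31 days: 555 − 31 = 524 left.
June 2002 has 30 days: 524 − 30 = 494 left.
July 2002 has 31 days: 494 − 31 = 463 left.
August 2002 has 31 days: 463 − 31 = 432 left.
September 2002 has 30 days: 432 − 30 = 402 left.
October 2002 has 31 days: 402 − 31 = 371 left.
November 2002 has 30 days: 371 − 30 = 341 left.
December 2002 has 31 days: 341 − 31 = 310 left.
January 2003 has 31 days: 310 − 31 = 279 left.
February 2003 has 28 days (2003 is not a leap year): 279 − 28 = 251 left.
March 2003 has 31 days: 251 − 31 = 220 left.
April 2003 has 30 days: 220 − 30 = 190 left.
May 2003 has 31 days: 190 − 31 = 159 left.
June 2003 has 30 days: 159 − 30 = 129 left.
July 2003 has 31 days: 129 − 31 = 98 left.
August 2003 has 31 days: 98 − 31 = 67 left.
September 2003 has 30 days: 67 − 30 = 37 left.
October 2003 has 31 days: 37 − 31 = 6 left.
6 days into November 2003 → November 6, 2003.
Adding 600 days from November 6, 2003:
November has 30 days, so 30 − 6 = 24 days remain after November 6, 2003; 600 − 24 = 576 left.
December 2003 has 31 days: 576 − 31 = 545 left.
January 2004 has 31 days: 545 − 31 = 514 left.
February 2004 has 29 days (2004 is a leap year): 514 − 29 = 485 left.
March 2004 has 31 days: 485 − 31 = 454 left.
April 2004 has 30 days: 454 − 30 = 424 left.
May 2004 has 31 days: 424 − 31 = 393 left.
June 2004 has 30 days: 393 − 30 = 363 left.
July 2004 has 31 days: 363 − 31 = 332 left.
August 2004 has 31 days: 332 − 31 = 301 left.
September 2004 has 30 days: 301 − 30 = 271 left.
October 2004 has 31 days: 271 − 31 = 240 left.
November 2004 has 30 days: 240 − 30 = 210 left.
December 2004 has 31 days: 210 − 31 = 179 left.
January 2005 has 31 days: 179 − 31 = 148 left.
February 2005 has 28 days (2005 is not a leap year): 148 − 28 = 120 left.
March 2005 has 31 days: 120 − 31 = 89 left.
April 2005 has 30 days: 89 − 30 = 59 left.
May 2005 has 31 days: 59 − 31 = 28 left.
28 days into June 2005 → June 28, 2005.

June 28, 2005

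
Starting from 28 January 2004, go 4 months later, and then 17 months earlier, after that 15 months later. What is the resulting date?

March 28, 2004

Adding 4 months from January 28, 2004:
month 1 + 4 = 5 → May 2004.
Day 28 is valid in May, giving May 28, 2004.
Counting back 17 months from May 28, 2004:
month 5 − 17 = -12, which is month 12 of year 2002 → December 2002.
Day 28 is valid in December, giving December 28, 2002.
Advancing 15 months from December 28, 2002:
month 12 + 15 = 27, which is month 3 of year 2004 → March 2004.
Day 28 is valid in March, giving March 28, 2004.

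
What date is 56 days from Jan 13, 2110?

March 10, 2110

Counting forward 56 days from January 13, 2110.
January has 31 days, so 31 − 13 = 18 days remain after January 13, 2110; 56 − 18 = 38 left.
February 2110 has 28 days (2110 is not a leap year): 38 − 28 = 10 left.
10 days into March 2110 → March 10, 2110.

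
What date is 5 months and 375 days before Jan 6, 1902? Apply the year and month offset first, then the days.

Counting back 5 months and 375 days from January 6, 1902: first the month/year part, then the days.
month 1 − 5 = -4, which is month 8 of year 1901 → August 1901.
Day 6 is valid in August, giving August 6, 1901.
Now subtract 375 days from August 6, 1901.
Going back 6 days from August 6, 1901 reaches the end of the previous month; 375 − 6 = 369 left.
July 1901 has 31 days: 369 − 31 = 338 left.
June 1901 has 30 days: 338 − 30 = 308 left.
May 1901 has 31 days: 308 − 31 = 277 left.
April 1901 has 30 days: 277 − 30 = 247 left.
March 1901 has 31 days: 247 − 31 = 216 left.
February 1901 has 28 days (1901 is not a leap year): 216 − 28 = 188 left.
January 1901 has 31 days: 188 − 31 = 157 left.
December 1900 has 31 days: 157 − 31 = 126 left.
November 1900 has 30 days: 126 − 30 = 96 left.
October 1900 has 31 days: 96 − 31 = 65 left.
September 1900 has 30 days: 65 − 30 = 35 left.
August 1900 has 31 days: 35 − 31 = 4 left.
July 1900 has 31 days; 31 − 4 = 27 → July 27, 1900.

July 27, 1900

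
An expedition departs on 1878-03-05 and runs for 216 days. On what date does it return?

October 7, 1878

Counting forward 216 days from March 5, 1878.
March has 31 days, so 31 − 5 = 26 days remain after March 5, 1878; 216 − 26 = 190 left.
April 1878 has 30 days: 190 − 30 = 160 left.
May 1878 has 31 days: 160 − 31 = 129 left.
June 1878 has 30 days: 129 − 30 = 99 left.
July 1878 has 31 days: 99 − 31 = 68 left.
August 1878 has 31 days: 68 − 31 = 37 left.
September 1878 has 30 days: 37 − 30 = 7 left.
7 days into October 1878 → October 7, 1878.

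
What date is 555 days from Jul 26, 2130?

Counting forward 555 days from July 26, 2130.
July has 31 days, so 31 − 26 = 5 days remain after July 26, 2130; 555 − 5 = 550 left.
August 2130 has 31 days: 550 − 31 = 519 left.
September 2130 has 30 days: 519 − 30 = 489 left.
October 2130 has 31 days: 489 − 31 = 458 left.
November 2130 has 30 days: 458 − 30 = 428 left.
December 2130 has 31 days: 428 − 31 = 397 left.
January 2131 has 31 days: 397 − 31 = 366 left.
February 2131 has 28 days (2131 is not a leap year): 366 − 28 = 338 left.
March 2131 has 31 days: 338 − 31 = 307 left.
April 2131 has 30 days: 307 − 30 = 277 left.
May 2131 has 31 days: 277 − 31 = 246 left.
June 2131 has 30 days: 246 − 30 = 216 left.
July 2131 has 31 days: 216 − 31 = 185 left.
August 2131 has 31 days: 185 − 31 = 154 left.
September 2131 has 30 days: 154 − 30 = 124 left.
October 2131 has 31 days: 124 − 31 = 93 left.
November 2131 has 30 days: 93 − 30 = 63 left.
December 2131 has 31 days: 63 − 31 = 32 left.
January 2132 has 31 days: 32 − 31 = 1 left.
1 day into February 2132 → February 1, 2132.

February 1, 2132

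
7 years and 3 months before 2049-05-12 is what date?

Subtracting 7 years and 3 months from May 12, 2049.
-7 years → 2042; month 5 − 3 = 2 → February 2042.
Day 12 is valid in February, giving February 12, 2042.

February 12, 2042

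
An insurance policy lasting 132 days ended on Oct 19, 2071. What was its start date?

Subtracting 132 days from October 19, 2071.
Going back 19 days from October 19, 2071 reaches the end of the previous month; 132 − 19 = 113 left.
September 2071 has 30 days: 113 − 30 = 83 left.
August 2071 has 31 days: 83 − 31 = 52 left.
July 2071 has 31 days: 52 − 31 = 21 left.
June 2071 has 30 days; 30 − 21 = 9 → June 9, 2071.

June 9, 2071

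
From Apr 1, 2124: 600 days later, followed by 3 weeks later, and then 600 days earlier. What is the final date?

Counting forward 600 days from April 1, 2124:
April has 30 days, so 30 − 1 = 29 days remain after April 1, 2124; 600 − 29 = 571 left.
May 2124 has 31 days: 571 − 31 = 540 left.
June 2124 has 30 days: 540 − 30 = 510 left.
July 2124 has 31 days: 510 − 31 = 479 left.
August 2124 has 31 days: 479 − 31 = 448 left.
September 2124 has 30 days: 448 − 30 = 418 left.
October 2124 has 31 days: 418 − 31 = 387 left.
November 2124 has 30 days: 387 − 30 = 357 left.
December 2124 has 31 days: 357 − 31 = 326 left.
January 2125 has 31 days: 326 − 31 = 295 left.
February 2125 has 28 days (2125 is not a leap year): 295 − 28 = 267 left.
March 2125 has 31 days: 267 − 31 = 236 left.
April 2125 has 30 days: 236 − 30 = 206 left.
May 2125 has 31 days: 206 − 31 = 175 left.
June 2125 has 30 days: 175 − 30 = 145 left.
July 2125 has 31 days: 145 − 31 = 114 left.
August 2125 has 31 days: 114 − 31 = 83 left.
September 2125 has 30 days: 83 − 30 = 53 left.
October 2125 has 31 days: 53 − 31 = 22 left.
22 days into November 2125 → November 22, 2125.
Advancing 3 weeks (= 21 days) from November 22, 2125:
November has 30 days, so 30 − 22 = 8 days remain after November 22, 2125; 21 − 8 = 13 left.
13 days into December 2125 → December 13, 2125.
Subtracting 600 days from December 13, 2125:
Going back 13 days from December 13, 2125 reaches the end of the previous month; 600 − 13 = 587 left.
November 2125 has 30 days: 587 − 30 = 557 left.
October 2125 has 31 days: 557 − 31 = 526 left.
September 2125 has 30 days: 526 − 30 = 496 left.
August 2125 has 31 days: 496 − 31 = 465 left.
July 2125 has 31 days: 465 − 31 = 434 left.
June 2125 has 30 days: 434 − 30 = 404 left.
May 2125 has 31 days: 404 − 31 = 373 left.
April 2125 has 30 days: 373 − 30 = 343 left.
March 2125 has 31 days: 343 − 31 = 312 left.
February 2125 has 28 days (2125 is not a leap year): 312 − 28 = 284 left.
January 2125 has 31 days: 284 − 31 = 253 left.
December 2124 has 31 days: 253 − 31 = 222 left.
November 2124 has 30 days: 222 − 30 = 192 left.
October 2124 has 31 days: 192 − 31 = 161 left.
September 2124 has 30 days: 161 − 30 = 131 left.
August 2124 has 31 days: 131 − 31 = 100 left.
July 2124 has 31 days: 100 − 31 = 69 left.
June 2124 has 30 days: 69 − 30 = 39 left.
May 2124 has 31 days: 39 − 31 = 8 left.
April 2124 has 30 days; 30 − 8 = 22 → April 22, 2124.

April 22, 2124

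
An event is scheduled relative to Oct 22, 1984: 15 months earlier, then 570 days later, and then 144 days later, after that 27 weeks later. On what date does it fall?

Subtracting 15 months from October 22, 1984:
month 10 − 15 = -5, which is month 7 of year 1983 → July 1983.
Day 22 is valid in July, giving July 22, 1983.
Counting forward 570 days from July 22, 1983:
July has 31 days, so 31 − 22 = 9 days remain after July 22, 1983; 570 − 9 = 561 left.
August 1983 has 31 days: 561 − 31 = 530 left.
September 1983 has 30 days: 530 − 30 = 500 left.
October 1983 has 31 days: 500 − 31 = 469 left.
November 1983 has 30 days: 469 − 30 = 439 left.
December 1983 has 31 days: 439 − 31 = 408 left.
January 1984 has 31 days: 408 − 31 = 377 left.
February 1984 has 29 days (1984 is a leap year): 377 − 29 = 348 left.
March 1984 has 31 days: 348 − 31 = 317 left.
April 1984 has 30 days: 317 − 30 = 287 left.
May 1984 has 31 days: 287 − 31 = 256 left.
June 1984 has 30 days: 256 − 30 = 226 left.
July 1984 has 31 days: 226 − 31 = 195 left.
August 1984 has 31 days: 195 − 31 = 164 left.
September 1984 has 30 days: 164 − 30 = 134 left.
October 1984 has 31 days: 134 − 31 = 103 left.
November 1984 has 30 days: 103 − 30 = 73 left.
December 1984 has 31 days: 73 − 31 = 42 left.
January 1985 has 31 days: 42 − 31 = 11 left.
11 days into February 1985 → February 11, 1985.
Advancing 144 days from February 11, 1985:
February has 28 days, so 28 − 11 = 17 days remain after February 11, 1985; 144 − 17 = 127 left.
March 1985 has 31 days: 127 − 31 = 96 left.
April 1985 has 30 days: 96 − 30 = 66 left.
May 1985 has 31 days: 66 − 31 = 35 left.
June 1985 has 30 days: 35 − 30 = 5 left.
5 days into July 1985 → July 5, 1985.
Adding 27 weeks (= 189 days) from July 5, 1985:
July has 31 days, so 31 − 5 = 26 days remain after July 5, 1985; 189 − 26 = 163 left.
August 1985 has 31 days: 163 − 31 = 132 left.
September 1985 has 30 days: 132 − 30 = 102 left.
October 1985 has 31 days: 102 − 31 = 71 left.
November 1985 has 30 days: 71 − 30 = 41 left.
December 1985 has 31 days: 41 − 31 = 10 left.
10 days into January 1986 → January 10, 1986.

January 10, 1986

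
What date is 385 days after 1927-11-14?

Advancing 385 days from November 14, 1927.
November has 30 days, so 30 − 14 = 16 days remain after November 14, 1927; 385 − 16 = 369 left.
December 1927 has 31 days: 369 − 31 = 338 left.
January 1928 has 31 days: 338 − 31 = 307 left.
February 1928 has 29 days (1928 is a leap year): 307 − 29 = 278 left.
March 1928 has 31 days: 278 − 31 = 247 left.
April 1928 has 30 days: 247 − 30 = 217 left.
May 1928 has 31 days: 217 − 31 = 186 left.
June 1928 has 30 days: 186 − 30 = 156 left.
July 1928 has 31 days: 156 − 31 = 125 left.
August 1928 has 31 days: 125 − 31 = 94 left.
September 1928 has 30 days: 94 − 30 = 64 left.
October 1928 has 31 days: 64 − 31 = 33 left.
November 1928 has 30 days: 33 − 30 = 3 left.
3 days into December 1928 → December 3, 1928.

December 3, 1928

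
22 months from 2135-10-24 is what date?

August 24, 2137

Counting forward 22 months from October 24, 2135.
month 10 + 22 = 32, which is month 8 of year 2137 → August 2137.
Day 24 is valid in August, giving August 24, 2137.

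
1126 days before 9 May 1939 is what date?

Subtracting 1126 days from May 9, 1939.
Going back 9 days from May 9, 1939 reaches the end of the previous month; 1126 − 9 = 1117 left.
April 1939 has 30 days: 1117 − 30 = 1087 left.
March 1939 has 31 days: 1087 − 31 = 1056 left.
February 1939 has 28 days (1939 is not a leap year): 1056 − 28 = 1028 left.
January 1939 has 31 days: 1028 − 31 = 997 left.
December 1938 has 31 days: 997 − 31 = 966 left.
November 1938 has 30 days: 966 − 30 = 936 left.
October 1938 has 31 days: 936 − 31 = 905 left.
September 1938 has 30 days: 905 − 30 = 875 left.
August 1938 has 31 days: 875 − 31 = 844 left.
July 1938 has 31 days: 844 − 31 = 813 left.
June 1938 has 30 days: 813 − 30 = 783 left.
May 1938 has 31 days: 783 − 31 = 752 left.
April 1938 has 30 days: 752 − 30 = 722 left.
March 1938 has 31 days: 722 − 31 = 691 left.
February 1938 has 28 days (1938 is not a leap year): 691 − 28 = 663 left.
January 1938 has 31 days: 663 − 31 = 632 left.
December 1937 has 31 days: 632 − 31 = 601 left.
November 1937 has 30 days: 601 − 30 = 571 left.
October 1937 has 31 days: 571 − 31 = 540 left.
September 1937 has 30 days: 540 − 30 = 510 left.
August 1937 has 31 days: 510 − 31 = 479 left.
July 1937 has 31 days: 479 − 31 = 448 left.
June 1937 has 30 days: 448 − 30 = 418 left.
May 1937 has 31 days: 418 − 31 = 387 left.
April 1937 has 30 days: 387 − 30 = 357 left.
March 1937 has 31 days: 357 − 31 = 326 left.
February 1937 has 28 days (1937 is not a leap year): 326 − 28 = 298 left.
January 1937 has 31 days: 298 − 31 = 267 left.
December 1936 has 31 days: 267 − 31 = 236 left.
November 1936 has 30 days: 236 − 30 = 206 left.
October 1936 has 31 days: 206 − 31 = 175 left.
September 1936 has 30 days: 175 − 30 = 145 left.
August 1936 has 31 days: 145 − 31 = 114 left.
July 1936 has 31 days: 114 − 31 = 83 left.
June 1936 has 30 days: 83 − 30 = 53 left.
May 1936 has 31 days: 53 − 31 = 22 left.
April 1936 has 30 days; 30 − 22 = 8 → April 8, 1936.

April 8, 1936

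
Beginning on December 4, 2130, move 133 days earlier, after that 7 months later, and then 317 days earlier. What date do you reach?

April 13, 2130

Going back 133 days from December 4, 2130:
Going back 4 days from December 4, 2130 reaches the end of the previous month; 133 − 4 = 129 left.
November 2130 has 30 days: 129 − 30 = 99 left.
October 2130 has 31 days: 99 − 31 = 68 left.
September 2130 has 30 days: 68 − 30 = 38 left.
August 2130 has 31 days: 38 − 31 = 7 left.
July 2130 has 31 days; 31 − 7 = 24 → July 24, 2130.
Adding 7 months from July 24, 2130:
month 7 + 7 = 14, which is month 2 of year 2131 → February 2131.
Day 24 is valid in February, giving February 24, 2131.
Going back 317 days from February 24, 2131:
Going back 24 days from February 24, 2131 reaches the end of the previous month; 317 − 24 = 293 left.
January 2131 has 31 days: 293 − 31 = 262 left.
December 2130 has 31 days: 262 − 31 = 231 left.
November 2130 has 30 days: 231 − 30 = 201 left.
October 2130 has 31 days: 201 − 31 = 170 left.
September 2130 has 30 days: 170 − 30 = 140 left.
August 2130 has 31 days: 140 − 31 = 109 left.
July 2130 has 31 days: 109 − 31 = 78 left.
June 2130 has 30 days: 78 − 30 = 48 left.
May 2130 has 31 days: 48 − 31 = 17 left.
April 2130 has 30 days; 30 − 17 = 13 → April 13, 2130.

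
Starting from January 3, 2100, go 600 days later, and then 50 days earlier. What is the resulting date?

Adding 600 days from January 3, 2100:
January has 31 days, so 31 − 3 = 28 days remain after January 3, 2100; 600 − 28 = 572 left.
February 2100 has 28 days (2100 is not a leap year (divisible by 100 but not 400)): 572 − 28 = 544 left.
March 2100 has 31 days: 544 − 31 = 513 left.
April 2100 has 30 days: 513 − 30 = 483 left.
May 2100 has 31 days: 483 − 31 = 452 left.
June 2100 has 30 days: 452 − 30 = 422 left.
July 2100 has 31 days: 422 − 31 = 391 left.
August 2100 has 31 days: 391 − 31 = 360 left.
September 2100 has 30 days: 360 − 30 = 330 left.
October 2100 has 31 days: 330 − 31 = 299 left.
November 2100 has 30 days: 299 − 30 = 269 left.
December 2100 has 31 days: 269 − 31 = 238 left.
January 2101 has 31 days: 238 − 31 = 207 left.
February 2101 has 28 days (2101 is not a leap year): 207 − 28 = 179 left.
March 2101 has 31 days: 179 − 31 = 148 left.
April 2101 has 30 days: 148 − 30 = 118 left.
May 2101 has 31 days: 118 − 31 = 87 left.
June 2101 has 30 days: 87 − 30 = 57 left.
July 2101 has 31 days: 57 − 31 = 26 left.
26 days into August 2101 → August 26, 2101.
Subtracting 50 days from August 26, 2101:
Going back 26 days from August 26, 2101 reaches the end of the previous month; 50 − 26 = 24 left.
July 2101 has 31 days; 31 − 24 = 7 → July 7, 2101.

July 7, 2101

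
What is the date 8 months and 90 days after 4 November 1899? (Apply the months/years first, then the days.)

Adding 8 months and 90 days from November 4, 1899: first the month/year part, then the days.
month 11 + 8 = 19, which is month 7 of year 1900 → July 1900.
Day 4 is valid in July, giving July 4, 1900.
Now add 90 days from July 4, 1900.
July has 31 days, so 31 − 4 = 27 days remain after July 4, 1900; 90 − 27 = 63 left.
August 1900 has 31 days: 63 − 31 = 32 left.
September 1900 has 30 days: 32 − 30 = 2 left.
2 days into October 1900 → October 2, 1900.

October 2, 1900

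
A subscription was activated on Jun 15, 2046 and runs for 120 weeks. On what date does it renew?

October 2, 2048

Advancing 120 weeks = 840 days from June 15, 2046.
June has 30 days, so 30 − 15 = 15 days remain after June 15, 2046; 840 − 15 = 825 left.
July 2046 has 31 days: 825 − 31 = 794 left.
August 2046 has 31 days: 794 − 31 = 763 left.
September 2046 has 30 days: 763 − 30 = 733 left.
October 2046 has 31 days: 733 − 31 = 702 left.
November 2046 has 30 days: 702 − 30 = 672 left.
December 2046 has 31 days: 672 − 31 = 641 left.
January 2047 has 31 days: 641 − 31 = 610 left.
February 2047 has 28 days (2047 is not a leap year): 610 − 28 = 582 left.
March 2047 has 31 days: 582 − 31 = 551 left.
April 2047 has 30 days: 551 − 30 = 521 left.
May 2047 has 31 days: 521 − 31 = 490 left.
June 2047 has 30 days: 490 − 30 = 460 left.
July 2047 has 31 days: 460 − 31 = 429 left.
August 2047 has 31 days: 429 − 31 = 398 left.
September 2047 has 30 days: 398 − 30 = 368 left.
October 2047 has 31 days: 368 − 31 = 337 left.
November 2047 has 30 days: 337 − 30 = 307 left.
December 2047 has 31 days: 307 − 31 = 276 left.
January 2048 has 31 days: 276 − 31 = 245 left.
February 2048 has 29 days (2048 is a leap year): 245 − 29 = 216 left.
March 2048 has 31 days: 216 − 31 = 185 left.
April 2048 has 30 days: 185 − 30 = 155 left.
May 2048 has 31 days: 155 − 31 = 124 left.
June 2048 has 30 days: 124 − 30 = 94 left.
July 2048 has 31 days: 94 − 31 = 63 left.
August 2048 has 31 days: 63 − 31 = 32 left.
September 2048 has 30 days: 32 − 30 = 2 left.
2 days into October 2048 → October 2, 2048.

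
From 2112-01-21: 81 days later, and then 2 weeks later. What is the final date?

April 25, 2112

Counting forward 81 days from January 21, 2112:
January has 31 days, so 31 − 21 = 10 days remain after January 21, 2112; 81 − 10 = 71 left.
February 2112 has 29 days (2112 is a leap year): 71 − 29 = 42 left.
March 2112 has 31 days: 42 − 31 = 11 left.
11 days into April 2112 → April 11, 2112.
Adding 2 weeks (= 14 days) from April 11, 2112:
April has 30 days; 11 + 14 = 25, still in April.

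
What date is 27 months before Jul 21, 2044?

Counting back 27 months from July 21, 2044.
month 7 − 27 = -20, which is month 4 of year 2042 → April 2042.
Day 21 is valid in April, giving April 21, 2042.

April 21, 2042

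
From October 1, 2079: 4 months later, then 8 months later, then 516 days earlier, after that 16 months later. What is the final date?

September 4, 2080

Adding 4 months from October 1, 2079:
month 10 + 4 = 14, which is month 2 of year 2080 → February 2080.
Day 1 is valid in February, giving February 1, 2080.
Adding 8 months from February 1, 2080:
month 2 + 8 = 10 → October 2080.
Day 1 is valid in October, giving October 1, 2080.
Subtracting 516 days from October 1, 2080:
Going back 1 day from October 1, 2080 reaches the end of the previous month; 516 − 1 = 515 left.
September 2080 has 30 days: 515 − 30 = 485 left.
August 2080 has 31 days: 485 − 31 = 454 left.
July 2080 has 31 days: 454 − 31 = 423 left.
June 2080 has 30 days: 423 − 30 = 393 left.
May 2080 has 31 days: 393 − 31 = 362 left.
April 2080 has 30 days: 362 − 30 = 332 left.
March 2080 has 31 days: 332 − 31 = 301 left.
February 2080 has 29 days (2080 is a leap year): 301 − 29 = 272 left.
January 2080 has 31 days: 272 − 31 = 241 left.
December 2079 has 31 days: 241 − 31 = 210 left.
November 2079 has 30 days: 210 − 30 = 180 left.
October 2079 has 31 days: 180 − 31 = 149 left.
September 2079 has 30 days: 149 − 30 = 119 left.
August 2079 has 31 days: 119 − 31 = 88 left.
July 2079 has 31 days: 88 − 31 = 57 left.
June 2079 has 30 days: 57 − 30 = 27 left.
May 2079 has 31 days; 31 − 27 = 4 → May 4, 2079.
Adding 16 months from May 4, 2079:
month 5 + 16 = 21, which is month 9 of year 2080 → September 2080.
Day 4 is valid in September, giving September 4, 2080.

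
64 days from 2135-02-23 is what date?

Counting forward 64 days from February 23, 2135.
February has 28 days, so 28 − 23 = 5 days remain after February 23, 2135; 64 − 5 = 59 left.
March 2135 has 31 days: 59 − 31 = 28 left.
28 days into April 2135 → April 28, 2135.

April 28, 2135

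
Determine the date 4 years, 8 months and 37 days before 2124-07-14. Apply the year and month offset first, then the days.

Subtracting 4 years, 8 months and 37 days from July 14, 2124: first the month/year part, then the days.
-4 years → 2120; month 7 − 8 = -1, which is month 11 of year 2119 → November 2119.
Day 14 is valid in November, giving November 14, 2119.
Now subtract 37 days from November 14, 2119.
Going back 14 days from November 14, 2119 reaches the end of the previous month; 37 − 14 = 23 left.
October 2119 has 31 days; 31 − 23 = 8 → October 8, 2119.

October 8, 2119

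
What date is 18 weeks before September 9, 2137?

Subtracting 18 weeks = 126 days from September 9, 2137.
Going back 9 days from September 9, 2137 reaches the end of the previous month; 126 − 9 = 117 left.
August 2137 has 31 days: 117 − 31 = 86 left.
July 2137 has 31 days: 86 − 31 = 55 left.
June 2137 has 30 days: 55 − 30 = 25 left.
May 2137 has 31 days; 31 − 25 = 6 → May 6, 2137.

May 6, 2137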